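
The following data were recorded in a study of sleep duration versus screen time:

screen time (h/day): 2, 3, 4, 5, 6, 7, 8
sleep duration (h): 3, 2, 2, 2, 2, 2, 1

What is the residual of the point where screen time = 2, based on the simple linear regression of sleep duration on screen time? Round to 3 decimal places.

0.357

n = 7, Σx = 35, Σy = 14, Σxy = 64, Σx² = 203
Sxx = Σx² − (Σx)²/n = 203 − 175 = 28
Sxy = Σxy − (Σx)(Σy)/n = 64 − 70 = -6
b = Sxy/Sxx = -6/28 = -0.214286
a = ȳ − b·x̄ = 2 − (-0.214286)·5 = 3.071429
ŷ(2) = 3.071429 + (-0.214286)·2 = 2.642857
residual = y − ŷ = 3 − 2.642857 = 0.357143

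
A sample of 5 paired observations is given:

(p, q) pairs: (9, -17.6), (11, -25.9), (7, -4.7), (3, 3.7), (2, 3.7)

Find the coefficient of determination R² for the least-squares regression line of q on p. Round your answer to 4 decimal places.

0.9364

n = 5, Σx = 32, Σy = -40.8, Σxy = -457.7, Σx² = 264, Σy² = 1030.04
Sxx = Σx² − (Σx)²/n = 264 − 204.8 = 59.2
Sxy = Σxy − (Σx)(Σy)/n = -457.7 − (-261.12) = -196.58
Syy = Σy² − (Σy)²/n = 1030.04 − 332.928 = 697.112
R² = Sxy²/(Sxx·Syy) = (-196.58)²/(59.2·697.112) = 0.936385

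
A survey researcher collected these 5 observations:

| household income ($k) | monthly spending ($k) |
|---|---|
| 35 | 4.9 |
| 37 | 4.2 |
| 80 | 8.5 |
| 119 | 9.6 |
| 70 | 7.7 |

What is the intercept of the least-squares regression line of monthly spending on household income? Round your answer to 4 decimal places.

n = 5, Σx = 341, Σy = 34.9, Σxy = 2688.3, Σx² = 28055
Sxx = Σx² − (Σx)²/n = 28055 − 23256.2 = 4798.8
Sxy = Σxy − (Σx)(Σy)/n = 2688.3 − 2380.18 = 308.12
b = Sxy/Sxx = 308.12/4798.8 = 0.064208
a = ȳ − b·x̄ = 6.98 − 0.064208·68.2 = 2.601034

2.6010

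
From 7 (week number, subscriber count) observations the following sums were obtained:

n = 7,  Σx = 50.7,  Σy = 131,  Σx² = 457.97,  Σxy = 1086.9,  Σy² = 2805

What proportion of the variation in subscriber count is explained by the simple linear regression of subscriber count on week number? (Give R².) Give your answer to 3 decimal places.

Sxx = Σx² − (Σx)²/n = 457.97 − 367.212857 = 90.757143
Sxy = Σxy − (Σx)(Σy)/n = 1086.9 − 948.814286 = 138.085714
Syy = Σy² − (Σy)²/n = 2805 − 2451.571429 = 353.428571
R² = Sxy²/(Sxx·Syy) = (138.085714)²/(90.757143·353.428571) = 0.594450

0.594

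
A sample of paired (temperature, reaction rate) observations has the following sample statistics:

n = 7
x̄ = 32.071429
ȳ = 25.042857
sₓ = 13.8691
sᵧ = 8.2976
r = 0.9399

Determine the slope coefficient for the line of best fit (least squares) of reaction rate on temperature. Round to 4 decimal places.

b = r · sᵧ/sₓ = 0.9399 · 8.2976/13.8691 = 0.562323

0.5623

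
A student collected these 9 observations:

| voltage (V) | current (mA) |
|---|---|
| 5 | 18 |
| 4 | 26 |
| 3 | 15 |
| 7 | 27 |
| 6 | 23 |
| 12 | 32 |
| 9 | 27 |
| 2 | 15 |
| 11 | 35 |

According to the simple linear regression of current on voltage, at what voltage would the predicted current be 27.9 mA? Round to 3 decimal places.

8.575

n = 9, Σx = 59, Σy = 218, Σxy = 1608, Σx² = 485
Sxx = Σx² − (Σx)²/n = 485 − 386.777778 = 98.222222
Sxy = Σxy − (Σx)(Σy)/n = 1608 − 1429.111111 = 178.888889
b = Sxy/Sxx = 178.888889/98.222222 = 1.821267
a = ȳ − b·x̄ = 24.222222 − 1.821267·6.555556 = 12.282805
Set a + b·x = 27.9: x = (27.9 − 12.282805) / 1.821267 = 8.574907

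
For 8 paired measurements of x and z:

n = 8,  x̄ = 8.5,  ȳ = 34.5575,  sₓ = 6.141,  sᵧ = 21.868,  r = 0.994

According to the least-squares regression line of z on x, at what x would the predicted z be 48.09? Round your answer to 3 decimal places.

b = r · sᵧ/sₓ = 0.994 · 21.868/6.141 = 3.539618
a = ȳ − b·x̄ = 34.5575 − 3.539618·8.5 = 4.470750
Set a + b·x = 48.09: x = (48.09 − 4.470750) / 3.539618 = 12.323153

12.323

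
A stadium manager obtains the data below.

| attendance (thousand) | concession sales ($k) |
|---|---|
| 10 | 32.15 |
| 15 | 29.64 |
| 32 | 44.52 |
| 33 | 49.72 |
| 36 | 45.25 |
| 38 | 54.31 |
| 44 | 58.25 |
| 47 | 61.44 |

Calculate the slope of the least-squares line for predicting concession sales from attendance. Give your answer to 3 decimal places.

0.848

n = 8, Σx = 255, Σy = 375.28, Σxy = 12974.96, Σx² = 9323
Sxx = Σx² − (Σx)²/n = 9323 − 8128.125 = 1194.875
Sxy = Σxy − (Σx)(Σy)/n = 12974.96 − 11962.05 = 1012.91
b = Sxy/Sxx = 1012.91/1194.875 = 0.847712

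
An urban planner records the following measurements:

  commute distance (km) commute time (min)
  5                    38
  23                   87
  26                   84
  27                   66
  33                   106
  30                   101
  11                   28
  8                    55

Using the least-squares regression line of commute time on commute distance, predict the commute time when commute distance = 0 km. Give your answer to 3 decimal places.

22.412

n = 8, Σx = 163, Σy = 565, Σxy = 13433, Σx² = 4133
Sxx = Σx² − (Σx)²/n = 4133 − 3321.125 = 811.875
Sxy = Σxy − (Σx)(Σy)/n = 13433 − 11511.875 = 1921.125
b = Sxy/Sxx = 1921.125/811.875 = 2.366282
a = ȳ − b·x̄ = 70.625 − 2.366282·20.375 = 22.412009
ŷ(0) = a + b·0 = 22.412009 + 2.366282·0 = 22.412009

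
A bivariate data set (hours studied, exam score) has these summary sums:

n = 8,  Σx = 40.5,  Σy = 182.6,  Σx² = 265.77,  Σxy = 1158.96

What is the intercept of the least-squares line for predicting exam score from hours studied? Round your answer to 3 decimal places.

3.276

Sxx = Σx² − (Σx)²/n = 265.77 − 205.03125 = 60.73875
Sxy = Σxy − (Σx)(Σy)/n = 1158.96 − 924.4125 = 234.5475
b = Sxy/Sxx = 234.5475/60.73875 = 3.861579
a = ȳ − b·x̄ = 22.825 − 3.861579·5.0625 = 3.275755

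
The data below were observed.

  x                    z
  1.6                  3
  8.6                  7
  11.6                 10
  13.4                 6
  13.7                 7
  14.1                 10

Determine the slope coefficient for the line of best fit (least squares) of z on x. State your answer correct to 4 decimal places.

0.4047

n = 6, Σx = 63, Σy = 43, Σxy = 498.3, Σx² = 777.14
Sxx = Σx² − (Σx)²/n = 777.14 − 661.5 = 115.64
Sxy = Σxy − (Σx)(Σy)/n = 498.3 − 451.5 = 46.8
b = Sxy/Sxx = 46.8/115.64 = 0.404704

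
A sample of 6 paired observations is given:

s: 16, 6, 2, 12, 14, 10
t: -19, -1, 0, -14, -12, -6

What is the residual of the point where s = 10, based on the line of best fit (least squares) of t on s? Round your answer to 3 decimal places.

n = 6, Σx = 60, Σy = -52, Σxy = -706, Σx² = 736
Sxx = Σx² − (Σx)²/n = 736 − 600 = 136
Sxy = Σxy − (Σx)(Σy)/n = -706 − (-520) = -186
b = Sxy/Sxx = -186/136 = -1.367647
a = ȳ − b·x̄ = -8.666667 − (-1.367647)·10 = 5.009804
ŷ(10) = 5.009804 + (-1.367647)·10 = -8.666667
residual = y − ŷ = -6 − (-8.666667) = 2.666667

2.667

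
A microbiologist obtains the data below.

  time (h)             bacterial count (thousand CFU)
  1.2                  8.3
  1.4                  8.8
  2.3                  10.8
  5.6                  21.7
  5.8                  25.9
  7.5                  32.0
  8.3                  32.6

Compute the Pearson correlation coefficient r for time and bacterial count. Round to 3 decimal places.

0.993

n = 7, Σx = 32.1, Σy = 140.1, Σxy = 829.44, Σx² = 198.83, Σy² = 3491.43
Sxx = Σx² − (Σx)²/n = 198.83 − 147.201429 = 51.628571
Sxy = Σxy − (Σx)(Σy)/n = 829.44 − 642.458571 = 186.981429
Syy = Σy² − (Σy)²/n = 3491.43 − 2804.001429 = 687.428571
r = Sxy/√(Sxx·Syy) = 186.981429/√(35490.955102) = 186.981429/188.390433 = 0.992521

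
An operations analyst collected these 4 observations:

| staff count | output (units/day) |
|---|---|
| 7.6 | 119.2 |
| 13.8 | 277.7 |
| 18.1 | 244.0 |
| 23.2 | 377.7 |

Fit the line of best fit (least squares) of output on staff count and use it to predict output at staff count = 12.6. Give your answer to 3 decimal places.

n = 4, Σx = 62.7, Σy = 1018.6, Σxy = 17917.22, Σx² = 1114.05
Sxx = Σx² − (Σx)²/n = 1114.05 − 982.8225 = 131.2275
Sxy = Σxy − (Σx)(Σy)/n = 17917.22 − 15966.555 = 1950.665
b = Sxy/Sxx = 1950.665/131.2275 = 14.864758
a = ȳ − b·x̄ = 254.65 − 14.864758·15.675 = 21.644922
ŷ(12.6) = a + b·12.6 = 21.644922 + 14.864758·12.6 = 208.940870

208.941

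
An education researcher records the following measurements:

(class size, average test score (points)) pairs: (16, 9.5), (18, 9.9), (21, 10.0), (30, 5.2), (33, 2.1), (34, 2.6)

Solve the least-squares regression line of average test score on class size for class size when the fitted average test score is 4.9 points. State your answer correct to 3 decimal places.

n = 6, Σx = 152, Σy = 39.3, Σxy = 853.9, Σx² = 4166
Sxx = Σx² − (Σx)²/n = 4166 − 3850.666667 = 315.333333
Sxy = Σxy − (Σx)(Σy)/n = 853.9 − 995.6 = -141.7
b = Sxy/Sxx = -141.7/315.333333 = -0.449366
a = ȳ − b·x̄ = 6.55 − (-0.449366)·25.333333 = 17.933932
Set a + b·x = 4.9: x = (4.9 − 17.933932) / (-0.449366) = 29.005175

29.005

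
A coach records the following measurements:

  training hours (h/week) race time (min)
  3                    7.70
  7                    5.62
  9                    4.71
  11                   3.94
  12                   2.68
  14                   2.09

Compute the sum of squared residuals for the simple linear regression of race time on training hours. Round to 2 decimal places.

n = 6, Σx = 56, Σy = 26.74, Σxy = 209.59, Σx² = 600, Σy² = 140.1326
Sxx = Σx² − (Σx)²/n = 600 − 522.666667 = 77.333333
Sxy = Σxy − (Σx)(Σy)/n = 209.59 − 249.573333 = -39.983333
Syy = Σy² − (Σy)²/n = 140.1326 − 119.171267 = 20.961333
b = Sxy/Sxx = -39.983333/77.333333 = -0.517026
SSE = Syy − b·Sxy = 20.961333 − (-0.517026)·(-39.983333) = 0.288916

0.29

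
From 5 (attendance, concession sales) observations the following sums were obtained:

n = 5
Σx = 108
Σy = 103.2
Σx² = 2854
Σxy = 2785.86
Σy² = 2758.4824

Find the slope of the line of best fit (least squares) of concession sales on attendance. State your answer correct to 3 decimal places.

Sxx = Σx² − (Σx)²/n = 2854 − 2332.8 = 521.2
Sxy = Σxy − (Σx)(Σy)/n = 2785.86 − 2229.12 = 556.74
b = Sxy/Sxx = 556.74/521.2 = 1.068189

1.068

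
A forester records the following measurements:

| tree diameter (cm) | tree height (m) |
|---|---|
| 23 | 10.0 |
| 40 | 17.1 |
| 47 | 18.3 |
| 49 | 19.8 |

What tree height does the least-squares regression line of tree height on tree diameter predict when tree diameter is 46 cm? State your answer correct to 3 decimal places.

18.578

n = 4, Σx = 159, Σy = 65.2, Σxy = 2744.3, Σx² = 6739
Sxx = Σx² − (Σx)²/n = 6739 − 6320.25 = 418.75
Sxy = Σxy − (Σx)(Σy)/n = 2744.3 − 2591.7 = 152.6
b = Sxy/Sxx = 152.6/418.75 = 0.364418
a = ȳ − b·x̄ = 16.3 − 0.364418·39.75 = 1.814388
ŷ(46) = a + b·46 = 1.814388 + 0.364418·46 = 18.577612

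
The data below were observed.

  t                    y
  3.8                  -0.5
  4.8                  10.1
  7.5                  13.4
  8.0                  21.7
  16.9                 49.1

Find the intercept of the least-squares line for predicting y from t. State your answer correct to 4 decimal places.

-10.4237

n = 5, Σx = 41, Σy = 93.8, Σxy = 1150.47, Σx² = 443.34
Sxx = Σx² − (Σx)²/n = 443.34 − 336.2 = 107.14
Sxy = Σxy − (Σx)(Σy)/n = 1150.47 − 769.16 = 381.31
b = Sxy/Sxx = 381.31/107.14 = 3.558988
a = ȳ − b·x̄ = 18.76 − 3.558988·8.2 = -10.423704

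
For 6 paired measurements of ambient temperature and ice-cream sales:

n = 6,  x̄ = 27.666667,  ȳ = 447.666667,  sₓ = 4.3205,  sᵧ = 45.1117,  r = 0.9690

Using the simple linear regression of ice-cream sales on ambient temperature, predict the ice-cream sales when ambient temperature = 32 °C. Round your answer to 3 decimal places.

491.510

b = r · sᵧ/sₓ = 0.969 · 45.1117/4.3205 = 10.117634
a = ȳ − b·x̄ = 447.666667 − 10.117634·27.666667 = 167.745459
ŷ(32) = a + b·32 = 167.745459 + 10.117634·32 = 491.509744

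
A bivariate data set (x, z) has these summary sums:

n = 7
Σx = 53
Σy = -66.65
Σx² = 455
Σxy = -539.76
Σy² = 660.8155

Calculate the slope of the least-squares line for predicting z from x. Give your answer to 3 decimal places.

Sxx = Σx² − (Σx)²/n = 455 − 401.285714 = 53.714286
Sxy = Σxy − (Σx)(Σy)/n = -539.76 − (-504.635714) = -35.124286
b = Sxy/Sxx = -35.124286/53.714286 = -0.653910

-0.654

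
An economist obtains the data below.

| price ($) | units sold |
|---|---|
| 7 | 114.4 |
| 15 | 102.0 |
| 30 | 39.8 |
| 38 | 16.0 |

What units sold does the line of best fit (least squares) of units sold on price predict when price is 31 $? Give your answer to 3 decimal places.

39.501

n = 4, Σx = 90, Σy = 272.2, Σxy = 4132.8, Σx² = 2618
Sxx = Σx² − (Σx)²/n = 2618 − 2025 = 593
Sxy = Σxy − (Σx)(Σy)/n = 4132.8 − 6124.5 = -1991.7
b = Sxy/Sxx = -1991.7/593 = -3.358685
a = ȳ − b·x̄ = 68.05 − (-3.358685)·22.5 = 143.620405
ŷ(31) = a + b·31 = 143.620405 + (-3.358685)·31 = 39.501180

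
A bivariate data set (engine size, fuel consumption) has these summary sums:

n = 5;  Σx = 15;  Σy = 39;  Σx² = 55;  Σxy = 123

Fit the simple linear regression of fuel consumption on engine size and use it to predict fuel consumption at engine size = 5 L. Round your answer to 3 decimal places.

Sxx = Σx² − (Σx)²/n = 55 − 45 = 10
Sxy = Σxy − (Σx)(Σy)/n = 123 − 117 = 6
b = Sxy/Sxx = 6/10 = 0.6
a = ȳ − b·x̄ = 7.8 − 0.6·3 = 6
ŷ(5) = a + b·5 = 6 + 0.6·5 = 9

9.000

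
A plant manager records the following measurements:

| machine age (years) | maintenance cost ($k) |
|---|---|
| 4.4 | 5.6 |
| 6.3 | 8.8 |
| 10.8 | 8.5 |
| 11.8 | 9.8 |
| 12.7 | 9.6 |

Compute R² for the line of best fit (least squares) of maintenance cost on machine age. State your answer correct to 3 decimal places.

n = 5, Σx = 46, Σy = 42.3, Σxy = 409.44, Σx² = 476.22, Σy² = 369.25
Sxx = Σx² − (Σx)²/n = 476.22 − 423.2 = 53.02
Sxy = Σxy − (Σx)(Σy)/n = 409.44 − 389.16 = 20.28
Syy = Σy² − (Σy)²/n = 369.25 − 357.858 = 11.392
R² = Sxy²/(Sxx·Syy) = (20.28)²/(53.02·11.392) = 0.680920

0.681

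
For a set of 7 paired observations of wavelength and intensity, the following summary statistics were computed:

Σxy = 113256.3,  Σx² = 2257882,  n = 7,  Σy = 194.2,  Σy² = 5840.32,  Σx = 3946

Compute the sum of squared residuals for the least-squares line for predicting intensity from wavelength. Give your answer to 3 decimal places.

Sxx = Σx² − (Σx)²/n = 2257882 − 2224416.571429 = 33465.428571
Sxy = Σxy − (Σx)(Σy)/n = 113256.3 − 109473.314286 = 3782.985714
Syy = Σy² − (Σy)²/n = 5840.32 − 5387.662857 = 452.657143
b = Sxy/Sxx = 3782.985714/33465.428571 = 0.113042
SSE = Syy − b·Sxy = 452.657143 − 0.113042·3782.985714 = 25.022371

25.022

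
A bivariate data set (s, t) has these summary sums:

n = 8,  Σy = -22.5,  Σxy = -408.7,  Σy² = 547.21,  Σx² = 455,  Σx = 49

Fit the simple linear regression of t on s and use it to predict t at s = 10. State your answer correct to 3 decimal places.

Sxx = Σx² − (Σx)²/n = 455 − 300.125 = 154.875
Sxy = Σxy − (Σx)(Σy)/n = -408.7 − (-137.8125) = -270.8875
b = Sxy/Sxx = -270.8875/154.875 = -1.749072
a = ȳ − b·x̄ = -2.8125 − (-1.749072)·6.125 = 7.900565
ŷ(10) = a + b·10 = 7.900565 + (-1.749072)·10 = -9.590153

-9.590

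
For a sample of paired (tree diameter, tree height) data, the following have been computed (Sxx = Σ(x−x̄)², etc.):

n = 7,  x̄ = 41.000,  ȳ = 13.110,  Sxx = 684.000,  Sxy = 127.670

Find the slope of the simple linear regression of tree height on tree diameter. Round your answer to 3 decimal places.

0.187

b = Sxy/Sxx = 127.67/684 = 0.186652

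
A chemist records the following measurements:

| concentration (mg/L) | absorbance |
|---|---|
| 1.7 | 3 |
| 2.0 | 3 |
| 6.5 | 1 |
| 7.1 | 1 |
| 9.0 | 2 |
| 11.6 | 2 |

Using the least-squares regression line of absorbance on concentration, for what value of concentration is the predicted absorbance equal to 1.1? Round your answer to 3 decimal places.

13.199

n = 6, Σx = 37.9, Σy = 12, Σxy = 65.9, Σx² = 315.11
Sxx = Σx² − (Σx)²/n = 315.11 − 239.401667 = 75.708333
Sxy = Σxy − (Σx)(Σy)/n = 65.9 − 75.8 = -9.9
b = Sxy/Sxx = -9.9/75.708333 = -0.130765
a = ȳ − b·x̄ = 2 − (-0.130765)·6.316667 = 2.825999
Set a + b·x = 1.1: x = (1.1 − 2.825999) / (-0.130765) = 13.199242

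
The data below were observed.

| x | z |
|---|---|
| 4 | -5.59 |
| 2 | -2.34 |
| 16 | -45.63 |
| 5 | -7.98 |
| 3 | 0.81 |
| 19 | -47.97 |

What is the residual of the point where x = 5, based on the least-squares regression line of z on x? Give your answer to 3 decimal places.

n = 6, Σx = 49, Σy = -108.7, Σxy = -1706.02, Σx² = 671
Sxx = Σx² − (Σx)²/n = 671 − 400.166667 = 270.833333
Sxy = Σxy − (Σx)(Σy)/n = -1706.02 − (-887.716667) = -818.303333
b = Sxy/Sxx = -818.303333/270.833333 = -3.021428
a = ȳ − b·x̄ = -18.116667 − (-3.021428)·8.166667 = 6.558326
ŷ(5) = 6.558326 + (-3.021428)·5 = -8.548812
residual = y − ŷ = -7.98 − (-8.548812) = 0.568812

0.569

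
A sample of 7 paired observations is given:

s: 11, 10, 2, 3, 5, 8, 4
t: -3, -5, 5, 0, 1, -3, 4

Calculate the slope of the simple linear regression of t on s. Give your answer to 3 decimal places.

n = 7, Σx = 43, Σy = -1, Σxy = -76, Σx² = 339
Sxx = Σx² − (Σx)²/n = 339 − 264.142857 = 74.857143
Sxy = Σxy − (Σx)(Σy)/n = -76 − (-6.142857) = -69.857143
b = Sxy/Sxx = -69.857143/74.857143 = -0.933206

-0.933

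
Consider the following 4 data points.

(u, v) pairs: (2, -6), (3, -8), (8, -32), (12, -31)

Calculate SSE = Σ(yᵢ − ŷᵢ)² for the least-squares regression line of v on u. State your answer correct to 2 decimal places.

n = 4, Σx = 25, Σy = -77, Σxy = -664, Σx² = 221, Σy² = 2085
Sxx = Σx² − (Σx)²/n = 221 − 156.25 = 64.75
Sxy = Σxy − (Σx)(Σy)/n = -664 − (-481.25) = -182.75
Syy = Σy² − (Σy)²/n = 2085 − 1482.25 = 602.75
b = Sxy/Sxx = -182.75/64.75 = -2.822394
SSE = Syy − b·Sxy = 602.75 − (-2.822394)·(-182.75) = 86.957529

86.96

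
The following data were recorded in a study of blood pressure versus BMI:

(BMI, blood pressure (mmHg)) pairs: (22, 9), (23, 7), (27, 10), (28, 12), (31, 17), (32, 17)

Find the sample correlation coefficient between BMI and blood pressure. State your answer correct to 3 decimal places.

n = 6, Σx = 163, Σy = 72, Σxy = 2036, Σx² = 4511, Σy² = 952
Sxx = Σx² − (Σx)²/n = 4511 − 4428.166667 = 82.833333
Sxy = Σxy − (Σx)(Σy)/n = 2036 − 1956 = 80
Syy = Σy² − (Σy)²/n = 952 − 864 = 88
r = Sxy/√(Sxx·Syy) = 80/√(7289.333333) = 80/85.377593 = 0.937014

0.937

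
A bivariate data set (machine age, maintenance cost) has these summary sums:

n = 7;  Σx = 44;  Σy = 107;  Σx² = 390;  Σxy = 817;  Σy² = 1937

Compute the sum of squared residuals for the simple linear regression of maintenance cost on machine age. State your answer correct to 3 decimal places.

Sxx = Σx² − (Σx)²/n = 390 − 276.571429 = 113.428571
Sxy = Σxy − (Σx)(Σy)/n = 817 − 672.571429 = 144.428571
Syy = Σy² − (Σy)²/n = 1937 − 1635.571429 = 301.428571
b = Sxy/Sxx = 144.428571/113.428571 = 1.273300
SSE = Syy − b·Sxy = 301.428571 − 1.273300·144.428571 = 117.527708

117.528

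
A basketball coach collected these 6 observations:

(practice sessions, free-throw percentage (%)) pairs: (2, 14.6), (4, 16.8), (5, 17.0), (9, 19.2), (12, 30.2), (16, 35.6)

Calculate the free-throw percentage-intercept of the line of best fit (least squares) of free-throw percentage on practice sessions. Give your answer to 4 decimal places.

9.8953

n = 6, Σx = 48, Σy = 133.4, Σxy = 1286.2, Σx² = 526
Sxx = Σx² − (Σx)²/n = 526 − 384 = 142
Sxy = Σxy − (Σx)(Σy)/n = 1286.2 − 1067.2 = 219
b = Sxy/Sxx = 219/142 = 1.542254
a = ȳ − b·x̄ = 22.233333 − 1.542254·8 = 9.895305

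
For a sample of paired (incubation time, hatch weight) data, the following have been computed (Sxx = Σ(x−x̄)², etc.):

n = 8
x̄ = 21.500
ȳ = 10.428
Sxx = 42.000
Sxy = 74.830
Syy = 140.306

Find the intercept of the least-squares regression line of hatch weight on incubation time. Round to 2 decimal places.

b = Sxy/Sxx = 74.83/42 = 1.781667
a = ȳ − b·x̄ = 10.428 − 1.781667·21.5 = -27.877833

-27.88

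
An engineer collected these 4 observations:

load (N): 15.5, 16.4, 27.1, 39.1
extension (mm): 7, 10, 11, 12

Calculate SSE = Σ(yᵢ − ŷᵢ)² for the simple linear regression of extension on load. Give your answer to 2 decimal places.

4.57

n = 4, Σx = 98.1, Σy = 40, Σxy = 1039.8, Σx² = 2772.43, Σy² = 414
Sxx = Σx² − (Σx)²/n = 2772.43 − 2405.9025 = 366.5275
Sxy = Σxy − (Σx)(Σy)/n = 1039.8 − 981 = 58.8
Syy = Σy² − (Σy)²/n = 414 − 400 = 14
b = Sxy/Sxx = 58.8/366.5275 = 0.160425
SSE = Syy − b·Sxy = 14 − 0.160425·58.8 = 4.567038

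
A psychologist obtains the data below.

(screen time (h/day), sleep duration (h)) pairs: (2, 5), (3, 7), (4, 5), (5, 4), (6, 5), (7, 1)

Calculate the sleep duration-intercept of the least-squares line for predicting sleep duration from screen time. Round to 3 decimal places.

7.971

n = 6, Σx = 27, Σy = 27, Σxy = 108, Σx² = 139
Sxx = Σx² − (Σx)²/n = 139 − 121.5 = 17.5
Sxy = Σxy − (Σx)(Σy)/n = 108 − 121.5 = -13.5
b = Sxy/Sxx = -13.5/17.5 = -0.771429
a = ȳ − b·x̄ = 4.5 − (-0.771429)·4.5 = 7.971429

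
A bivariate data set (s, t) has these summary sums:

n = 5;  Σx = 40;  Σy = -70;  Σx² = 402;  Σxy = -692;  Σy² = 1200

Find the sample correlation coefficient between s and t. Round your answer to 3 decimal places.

-0.983

Sxx = Σx² − (Σx)²/n = 402 − 320 = 82
Sxy = Σxy − (Σx)(Σy)/n = -692 − (-560) = -132
Syy = Σy² − (Σy)²/n = 1200 − 980 = 220
r = Sxy/√(Sxx·Syy) = -132/√(18040) = -132/134.313067 = -0.982779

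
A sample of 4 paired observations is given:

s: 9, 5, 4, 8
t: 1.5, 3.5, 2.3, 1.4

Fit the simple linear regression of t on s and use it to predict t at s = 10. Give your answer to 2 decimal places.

n = 4, Σx = 26, Σy = 8.7, Σxy = 51.4, Σx² = 186
Sxx = Σx² − (Σx)²/n = 186 − 169 = 17
Sxy = Σxy − (Σx)(Σy)/n = 51.4 − 56.55 = -5.15
b = Sxy/Sxx = -5.15/17 = -0.302941
a = ȳ − b·x̄ = 2.175 − (-0.302941)·6.5 = 4.144118
ŷ(10) = a + b·10 = 4.144118 + (-0.302941)·10 = 1.114706

1.11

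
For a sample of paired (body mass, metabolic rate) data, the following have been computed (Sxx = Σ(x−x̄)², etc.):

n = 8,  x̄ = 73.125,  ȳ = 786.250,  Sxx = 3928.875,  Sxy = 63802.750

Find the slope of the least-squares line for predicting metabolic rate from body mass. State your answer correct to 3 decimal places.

16.239

b = Sxy/Sxx = 63802.75/3928.875 = 16.239445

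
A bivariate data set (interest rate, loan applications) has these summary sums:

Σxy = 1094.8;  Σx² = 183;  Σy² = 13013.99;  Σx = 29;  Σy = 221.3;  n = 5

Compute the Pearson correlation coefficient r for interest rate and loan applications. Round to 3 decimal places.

-0.865

Sxx = Σx² − (Σx)²/n = 183 − 168.2 = 14.8
Sxy = Σxy − (Σx)(Σy)/n = 1094.8 − 1283.54 = -188.74
Syy = Σy² − (Σy)²/n = 13013.99 − 9794.738 = 3219.252
r = Sxy/√(Sxx·Syy) = -188.74/√(47644.9296) = -188.74/218.277185 = -0.864680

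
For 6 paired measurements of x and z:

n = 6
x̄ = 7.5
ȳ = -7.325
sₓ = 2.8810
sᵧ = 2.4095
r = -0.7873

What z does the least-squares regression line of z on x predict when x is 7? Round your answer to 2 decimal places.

-7.00

b = r · sᵧ/sₓ = -0.7873 · 2.4095/2.881 = -0.658452
a = ȳ − b·x̄ = -7.325 − (-0.658452)·7.5 = -2.386612
ŷ(7) = a + b·7 = -2.386612 + (-0.658452)·7 = -6.995774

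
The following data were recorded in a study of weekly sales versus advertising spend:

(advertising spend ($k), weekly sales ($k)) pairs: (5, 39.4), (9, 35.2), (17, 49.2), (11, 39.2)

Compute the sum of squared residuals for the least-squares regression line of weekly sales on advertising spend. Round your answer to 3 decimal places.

n = 4, Σx = 42, Σy = 163, Σxy = 1781.4, Σx² = 516, Σy² = 6748.68
Sxx = Σx² − (Σx)²/n = 516 − 441 = 75
Sxy = Σxy − (Σx)(Σy)/n = 1781.4 − 1711.5 = 69.9
Syy = Σy² − (Σy)²/n = 6748.68 − 6642.25 = 106.43
b = Sxy/Sxx = 69.9/75 = 0.932
SSE = Syy − b·Sxy = 106.43 − 0.932·69.9 = 41.2832

41.283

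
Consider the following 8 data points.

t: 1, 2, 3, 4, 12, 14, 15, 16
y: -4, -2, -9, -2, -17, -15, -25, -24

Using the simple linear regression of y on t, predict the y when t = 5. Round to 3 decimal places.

-7.648

n = 8, Σx = 67, Σy = -98, Σxy = -1216, Σx² = 851
Sxx = Σx² − (Σx)²/n = 851 − 561.125 = 289.875
Sxy = Σxy − (Σx)(Σy)/n = -1216 − (-820.75) = -395.25
b = Sxy/Sxx = -395.25/289.875 = -1.363519
a = ȳ − b·x̄ = -12.25 − (-1.363519)·8.375 = -0.830530
ŷ(5) = a + b·5 = -0.830530 + (-1.363519)·5 = -7.648124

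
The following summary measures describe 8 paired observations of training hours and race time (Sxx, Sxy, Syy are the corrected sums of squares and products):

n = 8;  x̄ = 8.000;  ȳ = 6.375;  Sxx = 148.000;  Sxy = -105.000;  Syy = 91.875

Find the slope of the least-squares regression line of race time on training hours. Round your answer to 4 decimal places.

b = Sxy/Sxx = -105/148 = -0.709459

-0.7095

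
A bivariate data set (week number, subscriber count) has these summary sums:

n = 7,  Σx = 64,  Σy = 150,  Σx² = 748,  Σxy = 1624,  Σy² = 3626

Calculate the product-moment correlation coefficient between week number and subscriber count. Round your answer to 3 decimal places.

0.975

Sxx = Σx² − (Σx)²/n = 748 − 585.142857 = 162.857143
Sxy = Σxy − (Σx)(Σy)/n = 1624 − 1371.428571 = 252.571429
Syy = Σy² − (Σy)²/n = 3626 − 3214.285714 = 411.714286
r = Sxy/√(Sxx·Syy) = 252.571429/√(67050.612245) = 252.571429/258.941330 = 0.975400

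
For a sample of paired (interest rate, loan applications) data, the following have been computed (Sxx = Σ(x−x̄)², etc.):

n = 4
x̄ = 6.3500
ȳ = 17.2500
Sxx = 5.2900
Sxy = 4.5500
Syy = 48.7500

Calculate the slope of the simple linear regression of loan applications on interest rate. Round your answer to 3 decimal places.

b = Sxy/Sxx = 4.55/5.29 = 0.860113

0.860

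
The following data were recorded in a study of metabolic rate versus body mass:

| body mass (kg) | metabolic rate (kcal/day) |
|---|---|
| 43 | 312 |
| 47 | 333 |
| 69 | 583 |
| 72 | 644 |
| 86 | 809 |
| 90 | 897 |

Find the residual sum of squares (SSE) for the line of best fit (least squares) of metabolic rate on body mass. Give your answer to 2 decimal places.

n = 6, Σx = 407, Σy = 3578, Σxy = 265966, Σx² = 29499, Σy² = 2421948
Sxx = Σx² − (Σx)²/n = 29499 − 27608.166667 = 1890.833333
Sxy = Σxy − (Σx)(Σy)/n = 265966 − 242707.666667 = 23258.333333
Syy = Σy² − (Σy)²/n = 2421948 − 2133680.666667 = 288267.333333
b = Sxy/Sxx = 23258.333333/1890.833333 = 12.300573
SSE = Syy − b·Sxy = 288267.333333 − 12.300573·23258.333333 = 2176.507713

2176.51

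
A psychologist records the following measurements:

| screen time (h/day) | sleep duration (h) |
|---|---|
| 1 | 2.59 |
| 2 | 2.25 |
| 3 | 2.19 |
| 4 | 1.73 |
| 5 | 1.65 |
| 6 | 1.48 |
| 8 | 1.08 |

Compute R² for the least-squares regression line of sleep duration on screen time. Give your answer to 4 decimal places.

n = 7, Σx = 29, Σy = 12.97, Σxy = 46.35, Σx² = 155, Σy² = 25.6389
Sxx = Σx² − (Σx)²/n = 155 − 120.142857 = 34.857143
Sxy = Σxy − (Σx)(Σy)/n = 46.35 − 53.732857 = -7.382857
Syy = Σy² − (Σy)²/n = 25.6389 − 24.031557 = 1.607343
R² = Sxy²/(Sxx·Syy) = (-7.382857)²/(34.857143·1.607343) = 0.972856

0.9729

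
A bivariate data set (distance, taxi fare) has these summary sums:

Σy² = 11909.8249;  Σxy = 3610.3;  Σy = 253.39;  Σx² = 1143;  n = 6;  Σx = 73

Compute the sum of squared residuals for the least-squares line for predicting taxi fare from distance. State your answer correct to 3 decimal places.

Sxx = Σx² − (Σx)²/n = 1143 − 888.166667 = 254.833333
Sxy = Σxy − (Σx)(Σy)/n = 3610.3 − 3082.911667 = 527.388333
Syy = Σy² − (Σy)²/n = 11909.8249 − 10701.082017 = 1208.742883
b = Sxy/Sxx = 527.388333/254.833333 = 2.069542
SSE = Syy − b·Sxy = 1208.742883 − 2.069542·527.388333 = 117.290480

117.290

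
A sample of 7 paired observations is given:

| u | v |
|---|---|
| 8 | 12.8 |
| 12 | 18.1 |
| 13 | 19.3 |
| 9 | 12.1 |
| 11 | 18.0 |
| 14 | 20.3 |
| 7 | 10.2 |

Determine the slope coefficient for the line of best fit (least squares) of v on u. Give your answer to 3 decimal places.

1.479

n = 7, Σx = 74, Σy = 110.8, Σxy = 1233, Σx² = 824
Sxx = Σx² − (Σx)²/n = 824 − 782.285714 = 41.714286
Sxy = Σxy − (Σx)(Σy)/n = 1233 − 1171.314286 = 61.685714
b = Sxy/Sxx = 61.685714/41.714286 = 1.478767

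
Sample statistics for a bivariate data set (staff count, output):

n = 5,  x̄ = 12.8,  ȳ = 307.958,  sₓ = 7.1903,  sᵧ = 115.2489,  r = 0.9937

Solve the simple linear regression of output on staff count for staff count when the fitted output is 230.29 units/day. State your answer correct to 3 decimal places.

7.924

b = r · sᵧ/sₓ = 0.9937 · 115.2489/7.1903 = 15.927407
a = ȳ − b·x̄ = 307.958 − 15.927407·12.8 = 104.087195
Set a + b·x = 230.29: x = (230.29 − 104.087195) / 15.927407 = 7.923625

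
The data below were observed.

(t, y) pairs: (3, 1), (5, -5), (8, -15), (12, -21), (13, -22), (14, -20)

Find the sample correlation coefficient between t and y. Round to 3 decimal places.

-0.963

n = 6, Σx = 55, Σy = -82, Σxy = -960, Σx² = 607, Σy² = 1576
Sxx = Σx² − (Σx)²/n = 607 − 504.166667 = 102.833333
Sxy = Σxy − (Σx)(Σy)/n = -960 − (-751.666667) = -208.333333
Syy = Σy² − (Σy)²/n = 1576 − 1120.666667 = 455.333333
r = Sxy/√(Sxx·Syy) = -208.333333/√(46823.444444) = -208.333333/216.387256 = -0.962780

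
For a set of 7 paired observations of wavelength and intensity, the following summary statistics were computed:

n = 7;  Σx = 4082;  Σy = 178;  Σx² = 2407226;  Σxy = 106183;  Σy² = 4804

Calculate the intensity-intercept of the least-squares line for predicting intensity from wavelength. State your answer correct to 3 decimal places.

-26.364

Sxx = Σx² − (Σx)²/n = 2407226 − 2380389.142857 = 26836.857143
Sxy = Σxy − (Σx)(Σy)/n = 106183 − 103799.428571 = 2383.571429
b = Sxy/Sxx = 2383.571429/26836.857143 = 0.088817
a = ȳ − b·x̄ = 25.428571 − 0.088817·583.142857 = -26.364477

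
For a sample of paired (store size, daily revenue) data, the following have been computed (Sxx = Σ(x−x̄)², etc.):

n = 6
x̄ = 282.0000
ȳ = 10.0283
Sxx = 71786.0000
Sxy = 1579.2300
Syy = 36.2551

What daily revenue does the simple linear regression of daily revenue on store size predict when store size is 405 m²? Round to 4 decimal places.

b = Sxy/Sxx = 1579.23/71786 = 0.021999
a = ȳ − b·x̄ = 10.0283 − 0.021999·282 = 3.824544
ŷ(405) = a + b·405 = 3.824544 + 0.021999·405 = 12.734194

12.7342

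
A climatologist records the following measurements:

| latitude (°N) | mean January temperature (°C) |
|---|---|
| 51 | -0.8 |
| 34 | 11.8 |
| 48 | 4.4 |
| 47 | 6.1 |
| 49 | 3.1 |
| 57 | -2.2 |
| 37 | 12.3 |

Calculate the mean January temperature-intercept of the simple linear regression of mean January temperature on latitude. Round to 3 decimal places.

n = 7, Σx = 323, Σy = 34.7, Σxy = 1339.9, Σx² = 15289
Sxx = Σx² − (Σx)²/n = 15289 − 14904.142857 = 384.857143
Sxy = Σxy − (Σx)(Σy)/n = 1339.9 − 1601.157143 = -261.257143
b = Sxy/Sxx = -261.257143/384.857143 = -0.678842
a = ȳ − b·x̄ = 4.957143 − (-0.678842)·46.142857 = 36.280846

36.281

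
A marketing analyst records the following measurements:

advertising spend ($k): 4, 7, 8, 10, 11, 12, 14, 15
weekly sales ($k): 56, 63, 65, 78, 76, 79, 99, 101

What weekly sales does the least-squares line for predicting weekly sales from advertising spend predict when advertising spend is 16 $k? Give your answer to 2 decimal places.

n = 8, Σx = 81, Σy = 617, Σxy = 6650, Σx² = 915
Sxx = Σx² − (Σx)²/n = 915 − 820.125 = 94.875
Sxy = Σxy − (Σx)(Σy)/n = 6650 − 6247.125 = 402.875
b = Sxy/Sxx = 402.875/94.875 = 4.246377
a = ȳ − b·x̄ = 77.125 − 4.246377·10.125 = 34.130435
ŷ(16) = a + b·16 = 34.130435 + 4.246377·16 = 102.072464

102.07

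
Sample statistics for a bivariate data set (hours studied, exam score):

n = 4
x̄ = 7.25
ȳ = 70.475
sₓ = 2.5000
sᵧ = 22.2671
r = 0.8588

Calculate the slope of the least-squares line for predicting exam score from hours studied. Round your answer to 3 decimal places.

7.649

b = r · sᵧ/sₓ = 0.8588 · 22.2671/2.5 = 7.649194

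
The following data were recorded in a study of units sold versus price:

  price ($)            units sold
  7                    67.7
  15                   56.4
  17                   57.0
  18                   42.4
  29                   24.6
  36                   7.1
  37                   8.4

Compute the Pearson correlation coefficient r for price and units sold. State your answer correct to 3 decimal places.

-0.986

n = 7, Σx = 159, Σy = 263.6, Σxy = 4331.9, Σx² = 4393, Σy² = 13537.14
Sxx = Σx² − (Σx)²/n = 4393 − 3611.571429 = 781.428571
Sxy = Σxy − (Σx)(Σy)/n = 4331.9 − 5987.485714 = -1655.585714
Syy = Σy² − (Σy)²/n = 13537.14 − 9926.422857 = 3610.717143
r = Sxy/√(Sxx·Syy) = -1655.585714/√(2821517.538776) = -1655.585714/1679.737342 = -0.985622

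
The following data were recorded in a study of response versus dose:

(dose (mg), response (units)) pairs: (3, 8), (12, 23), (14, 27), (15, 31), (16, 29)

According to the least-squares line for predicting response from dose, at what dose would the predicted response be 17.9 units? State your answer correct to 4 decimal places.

n = 5, Σx = 60, Σy = 118, Σxy = 1607, Σx² = 830
Sxx = Σx² − (Σx)²/n = 830 − 720 = 110
Sxy = Σxy − (Σx)(Σy)/n = 1607 − 1416 = 191
b = Sxy/Sxx = 191/110 = 1.736364
a = ȳ − b·x̄ = 23.6 − 1.736364·12 = 2.763636
Set a + b·x = 17.9: x = (17.9 − 2.763636) / 1.736364 = 8.717277

8.7173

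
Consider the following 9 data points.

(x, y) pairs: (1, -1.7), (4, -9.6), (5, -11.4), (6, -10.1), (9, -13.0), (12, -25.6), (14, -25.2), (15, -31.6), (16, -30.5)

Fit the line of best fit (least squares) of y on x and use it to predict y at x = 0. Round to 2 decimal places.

n = 9, Σx = 82, Σy = -158.7, Σxy = -1896.7, Σx² = 980
Sxx = Σx² − (Σx)²/n = 980 − 747.111111 = 232.888889
Sxy = Σxy − (Σx)(Σy)/n = -1896.7 − (-1445.933333) = -450.766667
b = Sxy/Sxx = -450.766667/232.888889 = -1.935544
a = ȳ − b·x̄ = -17.633333 − (-1.935544)·9.111111 = 0.001622
ŷ(0) = a + b·0 = 0.001622 + (-1.935544)·0 = 0.001622

0.00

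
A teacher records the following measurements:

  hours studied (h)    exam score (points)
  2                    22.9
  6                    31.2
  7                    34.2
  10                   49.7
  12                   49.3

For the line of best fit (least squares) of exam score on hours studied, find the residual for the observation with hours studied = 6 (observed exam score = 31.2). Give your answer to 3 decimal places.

n = 5, Σx = 37, Σy = 187.3, Σxy = 1561, Σx² = 333
Sxx = Σx² − (Σx)²/n = 333 − 273.8 = 59.2
Sxy = Σxy − (Σx)(Σy)/n = 1561 − 1386.02 = 174.98
b = Sxy/Sxx = 174.98/59.2 = 2.955743
a = ȳ − b·x̄ = 37.46 − 2.955743·7.4 = 15.5875
ŷ(6) = 15.5875 + 2.955743·6 = 33.321959
residual = y − ŷ = 31.2 − 33.321959 = -2.121959

-2.122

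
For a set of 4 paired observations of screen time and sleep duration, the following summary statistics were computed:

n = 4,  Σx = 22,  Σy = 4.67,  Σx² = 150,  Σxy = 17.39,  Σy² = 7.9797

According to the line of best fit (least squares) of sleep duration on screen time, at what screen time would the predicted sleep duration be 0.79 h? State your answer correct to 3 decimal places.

6.820

Sxx = Σx² − (Σx)²/n = 150 − 121 = 29
Sxy = Σxy − (Σx)(Σy)/n = 17.39 − 25.685 = -8.295
b = Sxy/Sxx = -8.295/29 = -0.286034
a = ȳ − b·x̄ = 1.1675 − (-0.286034)·5.5 = 2.740690
Set a + b·x = 0.79: x = (0.79 − 2.740690) / (-0.286034) = 6.819771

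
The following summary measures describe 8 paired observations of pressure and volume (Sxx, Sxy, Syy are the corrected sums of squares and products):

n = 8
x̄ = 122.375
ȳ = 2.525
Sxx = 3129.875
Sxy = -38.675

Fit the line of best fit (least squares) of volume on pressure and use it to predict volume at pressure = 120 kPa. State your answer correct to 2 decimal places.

b = Sxy/Sxx = -38.675/3129.875 = -0.012357
a = ȳ − b·x̄ = 2.525 − (-0.012357)·122.375 = 4.037154
ŷ(120) = a + b·120 = 4.037154 + (-0.012357)·120 = 2.554347

2.55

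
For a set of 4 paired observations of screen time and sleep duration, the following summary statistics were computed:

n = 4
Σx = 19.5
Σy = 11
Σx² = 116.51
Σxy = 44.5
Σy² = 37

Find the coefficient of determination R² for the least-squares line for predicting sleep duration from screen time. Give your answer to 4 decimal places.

Sxx = Σx² − (Σx)²/n = 116.51 − 95.0625 = 21.4475
Sxy = Σxy − (Σx)(Σy)/n = 44.5 − 53.625 = -9.125
Syy = Σy² − (Σy)²/n = 37 − 30.25 = 6.75
R² = Sxy²/(Sxx·Syy) = (-9.125)²/(21.4475·6.75) = 0.575156

0.5752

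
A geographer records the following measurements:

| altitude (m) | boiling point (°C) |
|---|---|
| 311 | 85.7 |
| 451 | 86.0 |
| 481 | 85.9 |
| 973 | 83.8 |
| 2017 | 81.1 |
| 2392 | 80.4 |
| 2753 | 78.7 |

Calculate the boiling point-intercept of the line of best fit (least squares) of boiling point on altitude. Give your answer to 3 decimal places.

n = 7, Σx = 9378, Σy = 581.6, Σxy = 760850.6, Σx² = 18847174
Sxx = Σx² − (Σx)²/n = 18847174 − 12563840.571429 = 6283333.428571
Sxy = Σxy − (Σx)(Σy)/n = 760850.6 − 779177.828571 = -18327.228571
b = Sxy/Sxx = -18327.228571/6283333.428571 = -0.002917
a = ȳ − b·x̄ = 83.085714 − (-0.002917)·1339.714286 = 86.993393

86.993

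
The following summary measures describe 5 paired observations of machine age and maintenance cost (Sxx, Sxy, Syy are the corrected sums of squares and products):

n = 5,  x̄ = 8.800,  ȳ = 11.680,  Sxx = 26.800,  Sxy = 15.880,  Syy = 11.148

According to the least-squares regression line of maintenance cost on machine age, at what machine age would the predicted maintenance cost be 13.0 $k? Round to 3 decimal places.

11.028

b = Sxy/Sxx = 15.88/26.8 = 0.592537
a = ȳ − b·x̄ = 11.68 − 0.592537·8.8 = 6.465672
Set a + b·x = 13.0: x = (13.0 − 6.465672) / 0.592537 = 11.027708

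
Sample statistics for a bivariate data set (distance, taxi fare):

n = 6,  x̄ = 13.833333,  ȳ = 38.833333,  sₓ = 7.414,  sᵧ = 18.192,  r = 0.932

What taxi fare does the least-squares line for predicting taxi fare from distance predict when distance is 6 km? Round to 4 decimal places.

b = r · sᵧ/sₓ = 0.932 · 18.192/7.414 = 2.286882
a = ȳ − b·x̄ = 38.833333 − 2.286882·13.833333 = 7.198131
ŷ(6) = a + b·6 = 7.198131 + 2.286882·6 = 20.919424

20.9194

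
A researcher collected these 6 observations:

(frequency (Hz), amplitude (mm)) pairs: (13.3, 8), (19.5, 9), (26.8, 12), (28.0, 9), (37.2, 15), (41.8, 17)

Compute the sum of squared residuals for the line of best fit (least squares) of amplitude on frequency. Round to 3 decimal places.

9.664

n = 6, Σx = 166.6, Σy = 70, Σxy = 2124.1, Σx² = 5190.46, Σy² = 884
Sxx = Σx² − (Σx)²/n = 5190.46 − 4625.926667 = 564.533333
Sxy = Σxy − (Σx)(Σy)/n = 2124.1 − 1943.666667 = 180.433333
Syy = Σy² − (Σy)²/n = 884 − 816.666667 = 67.333333
b = Sxy/Sxx = 180.433333/564.533333 = 0.319615
SSE = Syy − b·Sxy = 67.333333 − 0.319615·180.433333 = 9.664130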